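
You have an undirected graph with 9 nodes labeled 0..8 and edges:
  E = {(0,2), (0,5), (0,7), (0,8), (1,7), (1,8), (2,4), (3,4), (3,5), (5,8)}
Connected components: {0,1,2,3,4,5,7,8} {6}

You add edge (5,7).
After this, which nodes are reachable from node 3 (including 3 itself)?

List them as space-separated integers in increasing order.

Before: nodes reachable from 3: {0,1,2,3,4,5,7,8}
Adding (5,7): both endpoints already in same component. Reachability from 3 unchanged.
After: nodes reachable from 3: {0,1,2,3,4,5,7,8}

Answer: 0 1 2 3 4 5 7 8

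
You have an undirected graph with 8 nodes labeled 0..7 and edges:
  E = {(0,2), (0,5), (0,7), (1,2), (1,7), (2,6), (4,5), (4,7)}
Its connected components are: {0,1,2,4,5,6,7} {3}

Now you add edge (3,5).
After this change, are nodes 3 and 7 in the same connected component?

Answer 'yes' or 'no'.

Initial components: {0,1,2,4,5,6,7} {3}
Adding edge (3,5): merges {3} and {0,1,2,4,5,6,7}.
New components: {0,1,2,3,4,5,6,7}
Are 3 and 7 in the same component? yes

Answer: yes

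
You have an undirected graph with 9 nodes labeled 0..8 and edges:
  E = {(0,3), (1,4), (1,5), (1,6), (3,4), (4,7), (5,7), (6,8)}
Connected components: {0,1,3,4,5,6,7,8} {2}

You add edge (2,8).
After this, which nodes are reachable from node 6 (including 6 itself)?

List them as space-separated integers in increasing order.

Before: nodes reachable from 6: {0,1,3,4,5,6,7,8}
Adding (2,8): merges 6's component with another. Reachability grows.
After: nodes reachable from 6: {0,1,2,3,4,5,6,7,8}

Answer: 0 1 2 3 4 5 6 7 8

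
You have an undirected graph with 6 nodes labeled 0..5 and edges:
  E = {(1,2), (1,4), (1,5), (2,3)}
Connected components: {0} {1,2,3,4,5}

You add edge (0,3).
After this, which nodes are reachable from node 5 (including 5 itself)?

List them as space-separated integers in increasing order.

Answer: 0 1 2 3 4 5

Derivation:
Before: nodes reachable from 5: {1,2,3,4,5}
Adding (0,3): merges 5's component with another. Reachability grows.
After: nodes reachable from 5: {0,1,2,3,4,5}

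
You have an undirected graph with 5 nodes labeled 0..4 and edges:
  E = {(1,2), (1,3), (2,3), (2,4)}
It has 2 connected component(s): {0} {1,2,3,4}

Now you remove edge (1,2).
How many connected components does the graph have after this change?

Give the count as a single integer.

Answer: 2

Derivation:
Initial component count: 2
Remove (1,2): not a bridge. Count unchanged: 2.
  After removal, components: {0} {1,2,3,4}
New component count: 2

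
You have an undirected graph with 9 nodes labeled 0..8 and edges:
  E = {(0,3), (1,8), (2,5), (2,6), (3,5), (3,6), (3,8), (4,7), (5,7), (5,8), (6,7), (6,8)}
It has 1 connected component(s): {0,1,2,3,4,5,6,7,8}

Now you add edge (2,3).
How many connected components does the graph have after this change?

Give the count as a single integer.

Answer: 1

Derivation:
Initial component count: 1
Add (2,3): endpoints already in same component. Count unchanged: 1.
New component count: 1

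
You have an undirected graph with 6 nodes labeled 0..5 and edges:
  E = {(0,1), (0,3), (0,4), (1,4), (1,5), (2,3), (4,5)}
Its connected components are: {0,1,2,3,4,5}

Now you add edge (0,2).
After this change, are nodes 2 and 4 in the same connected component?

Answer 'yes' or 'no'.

Initial components: {0,1,2,3,4,5}
Adding edge (0,2): both already in same component {0,1,2,3,4,5}. No change.
New components: {0,1,2,3,4,5}
Are 2 and 4 in the same component? yes

Answer: yes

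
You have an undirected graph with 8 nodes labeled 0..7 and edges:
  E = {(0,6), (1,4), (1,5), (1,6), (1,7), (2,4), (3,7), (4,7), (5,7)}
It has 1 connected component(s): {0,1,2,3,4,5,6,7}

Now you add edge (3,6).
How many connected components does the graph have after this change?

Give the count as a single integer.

Initial component count: 1
Add (3,6): endpoints already in same component. Count unchanged: 1.
New component count: 1

Answer: 1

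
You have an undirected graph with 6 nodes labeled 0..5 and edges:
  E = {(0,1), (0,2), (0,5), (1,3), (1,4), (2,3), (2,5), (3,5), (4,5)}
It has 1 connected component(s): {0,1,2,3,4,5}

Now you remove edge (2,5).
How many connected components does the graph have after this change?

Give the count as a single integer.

Initial component count: 1
Remove (2,5): not a bridge. Count unchanged: 1.
  After removal, components: {0,1,2,3,4,5}
New component count: 1

Answer: 1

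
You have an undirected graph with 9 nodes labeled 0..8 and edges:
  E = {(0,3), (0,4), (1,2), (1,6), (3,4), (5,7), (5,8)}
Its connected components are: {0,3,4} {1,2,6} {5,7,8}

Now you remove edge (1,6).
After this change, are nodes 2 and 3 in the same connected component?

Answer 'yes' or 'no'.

Answer: no

Derivation:
Initial components: {0,3,4} {1,2,6} {5,7,8}
Removing edge (1,6): it was a bridge — component count 3 -> 4.
New components: {0,3,4} {1,2} {5,7,8} {6}
Are 2 and 3 in the same component? no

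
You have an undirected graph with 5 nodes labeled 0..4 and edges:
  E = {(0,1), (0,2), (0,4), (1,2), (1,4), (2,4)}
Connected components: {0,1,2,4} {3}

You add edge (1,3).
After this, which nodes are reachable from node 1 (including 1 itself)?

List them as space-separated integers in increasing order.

Answer: 0 1 2 3 4

Derivation:
Before: nodes reachable from 1: {0,1,2,4}
Adding (1,3): merges 1's component with another. Reachability grows.
After: nodes reachable from 1: {0,1,2,3,4}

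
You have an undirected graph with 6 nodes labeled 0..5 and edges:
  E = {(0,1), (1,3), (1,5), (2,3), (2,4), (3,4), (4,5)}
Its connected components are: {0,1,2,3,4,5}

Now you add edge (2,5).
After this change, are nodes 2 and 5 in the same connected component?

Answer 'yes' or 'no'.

Answer: yes

Derivation:
Initial components: {0,1,2,3,4,5}
Adding edge (2,5): both already in same component {0,1,2,3,4,5}. No change.
New components: {0,1,2,3,4,5}
Are 2 and 5 in the same component? yes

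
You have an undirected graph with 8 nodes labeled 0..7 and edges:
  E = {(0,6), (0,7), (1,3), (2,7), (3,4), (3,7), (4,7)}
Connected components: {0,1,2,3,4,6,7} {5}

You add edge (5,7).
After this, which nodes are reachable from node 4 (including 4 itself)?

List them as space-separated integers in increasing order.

Answer: 0 1 2 3 4 5 6 7

Derivation:
Before: nodes reachable from 4: {0,1,2,3,4,6,7}
Adding (5,7): merges 4's component with another. Reachability grows.
After: nodes reachable from 4: {0,1,2,3,4,5,6,7}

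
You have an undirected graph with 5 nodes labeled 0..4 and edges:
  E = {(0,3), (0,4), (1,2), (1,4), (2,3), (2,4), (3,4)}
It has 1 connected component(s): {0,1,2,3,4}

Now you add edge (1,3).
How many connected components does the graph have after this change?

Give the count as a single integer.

Initial component count: 1
Add (1,3): endpoints already in same component. Count unchanged: 1.
New component count: 1

Answer: 1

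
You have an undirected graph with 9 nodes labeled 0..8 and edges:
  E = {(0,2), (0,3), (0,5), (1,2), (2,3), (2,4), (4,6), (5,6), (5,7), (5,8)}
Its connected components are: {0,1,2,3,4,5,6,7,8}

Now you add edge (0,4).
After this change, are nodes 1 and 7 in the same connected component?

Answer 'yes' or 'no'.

Answer: yes

Derivation:
Initial components: {0,1,2,3,4,5,6,7,8}
Adding edge (0,4): both already in same component {0,1,2,3,4,5,6,7,8}. No change.
New components: {0,1,2,3,4,5,6,7,8}
Are 1 and 7 in the same component? yes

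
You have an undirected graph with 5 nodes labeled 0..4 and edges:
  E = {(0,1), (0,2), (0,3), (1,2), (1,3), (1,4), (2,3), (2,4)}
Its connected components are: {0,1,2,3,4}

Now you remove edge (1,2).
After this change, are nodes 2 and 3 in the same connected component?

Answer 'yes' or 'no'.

Initial components: {0,1,2,3,4}
Removing edge (1,2): not a bridge — component count unchanged at 1.
New components: {0,1,2,3,4}
Are 2 and 3 in the same component? yes

Answer: yes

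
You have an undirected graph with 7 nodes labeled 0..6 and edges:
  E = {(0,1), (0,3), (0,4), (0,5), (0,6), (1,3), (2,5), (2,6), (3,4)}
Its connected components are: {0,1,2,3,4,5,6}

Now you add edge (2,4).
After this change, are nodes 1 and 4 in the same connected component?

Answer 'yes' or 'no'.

Answer: yes

Derivation:
Initial components: {0,1,2,3,4,5,6}
Adding edge (2,4): both already in same component {0,1,2,3,4,5,6}. No change.
New components: {0,1,2,3,4,5,6}
Are 1 and 4 in the same component? yes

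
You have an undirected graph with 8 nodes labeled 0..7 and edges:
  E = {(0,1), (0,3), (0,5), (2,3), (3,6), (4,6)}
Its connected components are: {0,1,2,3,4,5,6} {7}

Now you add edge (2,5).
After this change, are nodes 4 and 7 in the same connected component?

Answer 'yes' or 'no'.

Initial components: {0,1,2,3,4,5,6} {7}
Adding edge (2,5): both already in same component {0,1,2,3,4,5,6}. No change.
New components: {0,1,2,3,4,5,6} {7}
Are 4 and 7 in the same component? no

Answer: no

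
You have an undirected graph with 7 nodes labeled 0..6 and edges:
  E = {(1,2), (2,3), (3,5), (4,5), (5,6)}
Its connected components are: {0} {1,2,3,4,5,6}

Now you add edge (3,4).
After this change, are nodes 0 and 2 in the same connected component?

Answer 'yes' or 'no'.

Answer: no

Derivation:
Initial components: {0} {1,2,3,4,5,6}
Adding edge (3,4): both already in same component {1,2,3,4,5,6}. No change.
New components: {0} {1,2,3,4,5,6}
Are 0 and 2 in the same component? no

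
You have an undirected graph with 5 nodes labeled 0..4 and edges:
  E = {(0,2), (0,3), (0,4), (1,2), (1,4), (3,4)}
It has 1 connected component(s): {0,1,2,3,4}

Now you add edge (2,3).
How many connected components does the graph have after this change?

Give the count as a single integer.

Initial component count: 1
Add (2,3): endpoints already in same component. Count unchanged: 1.
New component count: 1

Answer: 1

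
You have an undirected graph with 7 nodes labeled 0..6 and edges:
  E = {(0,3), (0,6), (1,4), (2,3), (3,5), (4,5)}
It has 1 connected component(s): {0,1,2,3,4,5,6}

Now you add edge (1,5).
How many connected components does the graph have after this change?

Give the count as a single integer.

Answer: 1

Derivation:
Initial component count: 1
Add (1,5): endpoints already in same component. Count unchanged: 1.
New component count: 1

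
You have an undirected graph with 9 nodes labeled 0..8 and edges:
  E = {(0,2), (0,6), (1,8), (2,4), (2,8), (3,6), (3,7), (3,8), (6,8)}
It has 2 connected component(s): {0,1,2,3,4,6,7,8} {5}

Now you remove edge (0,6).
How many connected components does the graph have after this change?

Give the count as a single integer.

Initial component count: 2
Remove (0,6): not a bridge. Count unchanged: 2.
  After removal, components: {0,1,2,3,4,6,7,8} {5}
New component count: 2

Answer: 2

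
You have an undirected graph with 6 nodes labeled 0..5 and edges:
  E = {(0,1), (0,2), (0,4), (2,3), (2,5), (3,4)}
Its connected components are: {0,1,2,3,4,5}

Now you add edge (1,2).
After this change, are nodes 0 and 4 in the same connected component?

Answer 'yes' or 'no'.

Answer: yes

Derivation:
Initial components: {0,1,2,3,4,5}
Adding edge (1,2): both already in same component {0,1,2,3,4,5}. No change.
New components: {0,1,2,3,4,5}
Are 0 and 4 in the same component? yes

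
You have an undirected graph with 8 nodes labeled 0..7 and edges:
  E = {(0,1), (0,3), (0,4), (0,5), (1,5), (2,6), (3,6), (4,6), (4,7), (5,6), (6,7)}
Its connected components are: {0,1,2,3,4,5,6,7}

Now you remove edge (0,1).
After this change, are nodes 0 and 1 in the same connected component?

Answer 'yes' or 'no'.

Initial components: {0,1,2,3,4,5,6,7}
Removing edge (0,1): not a bridge — component count unchanged at 1.
New components: {0,1,2,3,4,5,6,7}
Are 0 and 1 in the same component? yes

Answer: yes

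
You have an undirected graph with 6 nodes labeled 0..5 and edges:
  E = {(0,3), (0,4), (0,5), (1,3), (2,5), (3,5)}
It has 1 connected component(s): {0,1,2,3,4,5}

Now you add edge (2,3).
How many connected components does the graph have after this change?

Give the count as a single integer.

Initial component count: 1
Add (2,3): endpoints already in same component. Count unchanged: 1.
New component count: 1

Answer: 1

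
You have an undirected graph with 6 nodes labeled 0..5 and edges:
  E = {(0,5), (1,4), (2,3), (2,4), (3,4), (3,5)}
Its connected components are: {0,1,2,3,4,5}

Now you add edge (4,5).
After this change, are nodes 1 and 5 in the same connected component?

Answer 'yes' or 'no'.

Answer: yes

Derivation:
Initial components: {0,1,2,3,4,5}
Adding edge (4,5): both already in same component {0,1,2,3,4,5}. No change.
New components: {0,1,2,3,4,5}
Are 1 and 5 in the same component? yes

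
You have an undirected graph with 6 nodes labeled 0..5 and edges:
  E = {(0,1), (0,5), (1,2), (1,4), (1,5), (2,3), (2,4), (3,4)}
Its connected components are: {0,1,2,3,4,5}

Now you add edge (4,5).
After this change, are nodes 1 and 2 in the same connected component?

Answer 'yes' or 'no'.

Initial components: {0,1,2,3,4,5}
Adding edge (4,5): both already in same component {0,1,2,3,4,5}. No change.
New components: {0,1,2,3,4,5}
Are 1 and 2 in the same component? yes

Answer: yes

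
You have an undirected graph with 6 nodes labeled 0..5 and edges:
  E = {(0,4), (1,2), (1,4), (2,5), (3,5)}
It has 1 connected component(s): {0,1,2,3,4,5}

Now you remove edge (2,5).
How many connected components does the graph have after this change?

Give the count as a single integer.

Answer: 2

Derivation:
Initial component count: 1
Remove (2,5): it was a bridge. Count increases: 1 -> 2.
  After removal, components: {0,1,2,4} {3,5}
New component count: 2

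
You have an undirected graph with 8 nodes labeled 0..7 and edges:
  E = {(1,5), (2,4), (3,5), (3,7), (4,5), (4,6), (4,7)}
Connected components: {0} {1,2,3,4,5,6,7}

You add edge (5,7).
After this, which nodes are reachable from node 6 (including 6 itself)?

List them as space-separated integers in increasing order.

Answer: 1 2 3 4 5 6 7

Derivation:
Before: nodes reachable from 6: {1,2,3,4,5,6,7}
Adding (5,7): both endpoints already in same component. Reachability from 6 unchanged.
After: nodes reachable from 6: {1,2,3,4,5,6,7}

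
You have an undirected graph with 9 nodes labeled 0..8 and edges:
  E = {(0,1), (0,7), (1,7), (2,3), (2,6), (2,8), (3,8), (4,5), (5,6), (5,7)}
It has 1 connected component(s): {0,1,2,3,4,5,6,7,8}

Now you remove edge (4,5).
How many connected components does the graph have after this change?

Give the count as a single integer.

Answer: 2

Derivation:
Initial component count: 1
Remove (4,5): it was a bridge. Count increases: 1 -> 2.
  After removal, components: {0,1,2,3,5,6,7,8} {4}
New component count: 2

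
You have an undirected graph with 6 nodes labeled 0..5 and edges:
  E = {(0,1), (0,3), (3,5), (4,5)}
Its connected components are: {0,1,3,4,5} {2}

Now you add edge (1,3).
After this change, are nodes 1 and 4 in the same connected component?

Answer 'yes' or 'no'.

Answer: yes

Derivation:
Initial components: {0,1,3,4,5} {2}
Adding edge (1,3): both already in same component {0,1,3,4,5}. No change.
New components: {0,1,3,4,5} {2}
Are 1 and 4 in the same component? yes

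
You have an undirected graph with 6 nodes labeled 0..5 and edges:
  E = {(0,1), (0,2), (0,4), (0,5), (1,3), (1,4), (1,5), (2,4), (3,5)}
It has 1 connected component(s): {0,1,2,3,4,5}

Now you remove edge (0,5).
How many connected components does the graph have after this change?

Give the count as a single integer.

Initial component count: 1
Remove (0,5): not a bridge. Count unchanged: 1.
  After removal, components: {0,1,2,3,4,5}
New component count: 1

Answer: 1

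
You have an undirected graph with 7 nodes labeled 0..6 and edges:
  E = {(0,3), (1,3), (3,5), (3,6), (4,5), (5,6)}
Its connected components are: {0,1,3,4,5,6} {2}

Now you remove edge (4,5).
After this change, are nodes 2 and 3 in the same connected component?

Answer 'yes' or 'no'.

Answer: no

Derivation:
Initial components: {0,1,3,4,5,6} {2}
Removing edge (4,5): it was a bridge — component count 2 -> 3.
New components: {0,1,3,5,6} {2} {4}
Are 2 and 3 in the same component? no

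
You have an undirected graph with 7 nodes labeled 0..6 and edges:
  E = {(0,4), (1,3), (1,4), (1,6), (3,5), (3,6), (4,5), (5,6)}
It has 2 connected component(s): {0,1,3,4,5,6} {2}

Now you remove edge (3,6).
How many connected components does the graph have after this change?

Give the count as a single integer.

Answer: 2

Derivation:
Initial component count: 2
Remove (3,6): not a bridge. Count unchanged: 2.
  After removal, components: {0,1,3,4,5,6} {2}
New component count: 2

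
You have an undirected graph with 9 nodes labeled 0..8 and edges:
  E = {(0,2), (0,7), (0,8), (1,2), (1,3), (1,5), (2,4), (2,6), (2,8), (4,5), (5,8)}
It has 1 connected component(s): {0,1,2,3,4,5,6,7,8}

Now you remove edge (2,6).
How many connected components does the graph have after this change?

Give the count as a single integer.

Answer: 2

Derivation:
Initial component count: 1
Remove (2,6): it was a bridge. Count increases: 1 -> 2.
  After removal, components: {0,1,2,3,4,5,7,8} {6}
New component count: 2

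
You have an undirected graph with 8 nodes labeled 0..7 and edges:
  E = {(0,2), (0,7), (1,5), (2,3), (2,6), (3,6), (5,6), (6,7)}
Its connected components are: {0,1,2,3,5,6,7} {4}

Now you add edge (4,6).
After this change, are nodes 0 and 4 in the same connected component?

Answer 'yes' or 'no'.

Answer: yes

Derivation:
Initial components: {0,1,2,3,5,6,7} {4}
Adding edge (4,6): merges {4} and {0,1,2,3,5,6,7}.
New components: {0,1,2,3,4,5,6,7}
Are 0 and 4 in the same component? yes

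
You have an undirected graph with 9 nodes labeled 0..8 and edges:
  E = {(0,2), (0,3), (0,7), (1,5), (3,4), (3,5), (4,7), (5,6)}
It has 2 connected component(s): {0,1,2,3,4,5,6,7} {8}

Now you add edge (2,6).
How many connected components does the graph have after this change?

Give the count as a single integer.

Initial component count: 2
Add (2,6): endpoints already in same component. Count unchanged: 2.
New component count: 2

Answer: 2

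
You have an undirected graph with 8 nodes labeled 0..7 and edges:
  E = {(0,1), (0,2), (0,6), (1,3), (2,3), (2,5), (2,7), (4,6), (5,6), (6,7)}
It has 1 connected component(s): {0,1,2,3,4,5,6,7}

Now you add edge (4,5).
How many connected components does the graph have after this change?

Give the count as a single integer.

Answer: 1

Derivation:
Initial component count: 1
Add (4,5): endpoints already in same component. Count unchanged: 1.
New component count: 1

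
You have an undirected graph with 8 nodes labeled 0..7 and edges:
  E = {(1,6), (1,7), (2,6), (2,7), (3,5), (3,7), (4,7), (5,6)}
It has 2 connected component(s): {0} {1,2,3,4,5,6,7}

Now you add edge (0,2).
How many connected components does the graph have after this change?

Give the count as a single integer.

Answer: 1

Derivation:
Initial component count: 2
Add (0,2): merges two components. Count decreases: 2 -> 1.
New component count: 1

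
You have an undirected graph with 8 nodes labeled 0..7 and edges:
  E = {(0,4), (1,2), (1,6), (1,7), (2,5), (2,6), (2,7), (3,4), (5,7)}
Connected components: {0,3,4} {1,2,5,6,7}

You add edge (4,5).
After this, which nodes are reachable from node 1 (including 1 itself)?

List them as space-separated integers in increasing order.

Answer: 0 1 2 3 4 5 6 7

Derivation:
Before: nodes reachable from 1: {1,2,5,6,7}
Adding (4,5): merges 1's component with another. Reachability grows.
After: nodes reachable from 1: {0,1,2,3,4,5,6,7}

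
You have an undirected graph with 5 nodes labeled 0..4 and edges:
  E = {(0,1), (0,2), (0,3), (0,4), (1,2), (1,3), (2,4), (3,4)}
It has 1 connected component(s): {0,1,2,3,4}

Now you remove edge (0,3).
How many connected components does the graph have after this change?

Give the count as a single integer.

Initial component count: 1
Remove (0,3): not a bridge. Count unchanged: 1.
  After removal, components: {0,1,2,3,4}
New component count: 1

Answer: 1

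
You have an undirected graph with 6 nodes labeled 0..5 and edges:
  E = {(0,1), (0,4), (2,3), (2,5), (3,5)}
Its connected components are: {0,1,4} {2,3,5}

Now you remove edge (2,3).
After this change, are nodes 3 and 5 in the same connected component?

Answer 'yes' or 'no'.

Answer: yes

Derivation:
Initial components: {0,1,4} {2,3,5}
Removing edge (2,3): not a bridge — component count unchanged at 2.
New components: {0,1,4} {2,3,5}
Are 3 and 5 in the same component? yes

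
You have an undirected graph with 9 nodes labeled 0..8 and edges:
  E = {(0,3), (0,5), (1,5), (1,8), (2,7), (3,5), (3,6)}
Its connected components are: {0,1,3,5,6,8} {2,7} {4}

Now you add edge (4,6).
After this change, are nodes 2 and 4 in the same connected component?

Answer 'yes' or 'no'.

Initial components: {0,1,3,5,6,8} {2,7} {4}
Adding edge (4,6): merges {4} and {0,1,3,5,6,8}.
New components: {0,1,3,4,5,6,8} {2,7}
Are 2 and 4 in the same component? no

Answer: no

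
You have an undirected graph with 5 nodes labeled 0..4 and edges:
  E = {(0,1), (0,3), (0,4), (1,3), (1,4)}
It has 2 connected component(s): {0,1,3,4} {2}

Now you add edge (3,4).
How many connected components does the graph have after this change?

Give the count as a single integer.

Answer: 2

Derivation:
Initial component count: 2
Add (3,4): endpoints already in same component. Count unchanged: 2.
New component count: 2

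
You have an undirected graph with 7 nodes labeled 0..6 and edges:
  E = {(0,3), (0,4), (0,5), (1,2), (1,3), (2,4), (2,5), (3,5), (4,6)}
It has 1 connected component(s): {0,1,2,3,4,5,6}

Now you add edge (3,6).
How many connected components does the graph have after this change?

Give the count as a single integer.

Answer: 1

Derivation:
Initial component count: 1
Add (3,6): endpoints already in same component. Count unchanged: 1.
New component count: 1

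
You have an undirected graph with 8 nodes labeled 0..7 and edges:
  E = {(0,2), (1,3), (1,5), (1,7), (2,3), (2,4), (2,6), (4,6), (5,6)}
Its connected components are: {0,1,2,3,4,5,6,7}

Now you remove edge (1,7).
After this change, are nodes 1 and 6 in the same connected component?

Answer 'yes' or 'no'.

Answer: yes

Derivation:
Initial components: {0,1,2,3,4,5,6,7}
Removing edge (1,7): it was a bridge — component count 1 -> 2.
New components: {0,1,2,3,4,5,6} {7}
Are 1 and 6 in the same component? yes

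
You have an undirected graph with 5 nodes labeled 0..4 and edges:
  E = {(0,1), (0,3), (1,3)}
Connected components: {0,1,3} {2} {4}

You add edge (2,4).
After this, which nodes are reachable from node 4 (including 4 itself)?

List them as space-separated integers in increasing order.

Before: nodes reachable from 4: {4}
Adding (2,4): merges 4's component with another. Reachability grows.
After: nodes reachable from 4: {2,4}

Answer: 2 4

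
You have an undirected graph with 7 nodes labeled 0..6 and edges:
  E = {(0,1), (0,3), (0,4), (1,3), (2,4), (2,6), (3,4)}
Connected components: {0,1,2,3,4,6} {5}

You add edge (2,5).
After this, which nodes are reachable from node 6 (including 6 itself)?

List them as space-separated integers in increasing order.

Answer: 0 1 2 3 4 5 6

Derivation:
Before: nodes reachable from 6: {0,1,2,3,4,6}
Adding (2,5): merges 6's component with another. Reachability grows.
After: nodes reachable from 6: {0,1,2,3,4,5,6}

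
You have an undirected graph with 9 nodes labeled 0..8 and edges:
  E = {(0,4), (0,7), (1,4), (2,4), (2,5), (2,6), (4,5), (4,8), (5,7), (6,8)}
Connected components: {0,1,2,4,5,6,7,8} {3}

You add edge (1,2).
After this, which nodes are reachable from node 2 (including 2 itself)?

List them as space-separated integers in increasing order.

Before: nodes reachable from 2: {0,1,2,4,5,6,7,8}
Adding (1,2): both endpoints already in same component. Reachability from 2 unchanged.
After: nodes reachable from 2: {0,1,2,4,5,6,7,8}

Answer: 0 1 2 4 5 6 7 8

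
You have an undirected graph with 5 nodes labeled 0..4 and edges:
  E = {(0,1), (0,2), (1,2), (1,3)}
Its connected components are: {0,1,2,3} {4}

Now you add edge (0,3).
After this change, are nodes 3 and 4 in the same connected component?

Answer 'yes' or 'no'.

Answer: no

Derivation:
Initial components: {0,1,2,3} {4}
Adding edge (0,3): both already in same component {0,1,2,3}. No change.
New components: {0,1,2,3} {4}
Are 3 and 4 in the same component? no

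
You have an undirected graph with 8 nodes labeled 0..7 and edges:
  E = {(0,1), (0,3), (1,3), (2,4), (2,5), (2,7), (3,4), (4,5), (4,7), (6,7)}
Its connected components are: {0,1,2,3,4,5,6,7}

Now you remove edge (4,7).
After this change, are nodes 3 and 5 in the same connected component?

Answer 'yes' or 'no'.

Initial components: {0,1,2,3,4,5,6,7}
Removing edge (4,7): not a bridge — component count unchanged at 1.
New components: {0,1,2,3,4,5,6,7}
Are 3 and 5 in the same component? yes

Answer: yes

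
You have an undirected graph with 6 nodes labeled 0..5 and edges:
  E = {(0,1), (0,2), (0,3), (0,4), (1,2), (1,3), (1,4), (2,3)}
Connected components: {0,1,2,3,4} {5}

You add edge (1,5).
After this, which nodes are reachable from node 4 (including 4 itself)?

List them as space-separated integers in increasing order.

Answer: 0 1 2 3 4 5

Derivation:
Before: nodes reachable from 4: {0,1,2,3,4}
Adding (1,5): merges 4's component with another. Reachability grows.
After: nodes reachable from 4: {0,1,2,3,4,5}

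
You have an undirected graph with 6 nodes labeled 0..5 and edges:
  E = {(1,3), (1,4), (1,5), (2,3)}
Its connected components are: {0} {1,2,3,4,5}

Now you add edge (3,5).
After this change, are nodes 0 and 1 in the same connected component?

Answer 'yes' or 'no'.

Initial components: {0} {1,2,3,4,5}
Adding edge (3,5): both already in same component {1,2,3,4,5}. No change.
New components: {0} {1,2,3,4,5}
Are 0 and 1 in the same component? no

Answer: no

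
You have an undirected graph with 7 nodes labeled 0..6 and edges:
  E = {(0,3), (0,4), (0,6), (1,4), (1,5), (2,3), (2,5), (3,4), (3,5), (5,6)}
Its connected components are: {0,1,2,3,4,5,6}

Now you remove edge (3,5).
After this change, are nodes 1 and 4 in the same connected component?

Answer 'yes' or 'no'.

Answer: yes

Derivation:
Initial components: {0,1,2,3,4,5,6}
Removing edge (3,5): not a bridge — component count unchanged at 1.
New components: {0,1,2,3,4,5,6}
Are 1 and 4 in the same component? yes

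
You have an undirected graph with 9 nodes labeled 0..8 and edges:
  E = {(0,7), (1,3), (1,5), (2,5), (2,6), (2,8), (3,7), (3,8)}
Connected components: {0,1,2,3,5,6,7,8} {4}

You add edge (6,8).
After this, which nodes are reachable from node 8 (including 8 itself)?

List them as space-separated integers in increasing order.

Answer: 0 1 2 3 5 6 7 8

Derivation:
Before: nodes reachable from 8: {0,1,2,3,5,6,7,8}
Adding (6,8): both endpoints already in same component. Reachability from 8 unchanged.
After: nodes reachable from 8: {0,1,2,3,5,6,7,8}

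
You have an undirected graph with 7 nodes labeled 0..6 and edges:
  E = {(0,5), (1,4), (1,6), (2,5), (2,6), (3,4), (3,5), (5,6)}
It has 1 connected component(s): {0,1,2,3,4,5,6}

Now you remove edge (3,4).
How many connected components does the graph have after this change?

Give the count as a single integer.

Answer: 1

Derivation:
Initial component count: 1
Remove (3,4): not a bridge. Count unchanged: 1.
  After removal, components: {0,1,2,3,4,5,6}
New component count: 1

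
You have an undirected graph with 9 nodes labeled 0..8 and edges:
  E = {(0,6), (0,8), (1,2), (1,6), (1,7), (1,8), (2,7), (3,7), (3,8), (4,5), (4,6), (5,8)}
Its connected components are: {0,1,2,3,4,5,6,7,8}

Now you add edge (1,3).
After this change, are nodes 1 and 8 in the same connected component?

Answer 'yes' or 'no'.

Initial components: {0,1,2,3,4,5,6,7,8}
Adding edge (1,3): both already in same component {0,1,2,3,4,5,6,7,8}. No change.
New components: {0,1,2,3,4,5,6,7,8}
Are 1 and 8 in the same component? yes

Answer: yes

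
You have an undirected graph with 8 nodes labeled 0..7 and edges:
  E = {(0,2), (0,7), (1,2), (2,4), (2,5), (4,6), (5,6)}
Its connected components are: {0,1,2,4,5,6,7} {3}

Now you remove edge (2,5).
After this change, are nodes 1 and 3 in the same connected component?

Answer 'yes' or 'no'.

Answer: no

Derivation:
Initial components: {0,1,2,4,5,6,7} {3}
Removing edge (2,5): not a bridge — component count unchanged at 2.
New components: {0,1,2,4,5,6,7} {3}
Are 1 and 3 in the same component? no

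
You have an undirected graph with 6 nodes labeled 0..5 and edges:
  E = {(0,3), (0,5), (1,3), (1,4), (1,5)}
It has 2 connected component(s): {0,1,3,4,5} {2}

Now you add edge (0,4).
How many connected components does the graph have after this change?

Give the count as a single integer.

Answer: 2

Derivation:
Initial component count: 2
Add (0,4): endpoints already in same component. Count unchanged: 2.
New component count: 2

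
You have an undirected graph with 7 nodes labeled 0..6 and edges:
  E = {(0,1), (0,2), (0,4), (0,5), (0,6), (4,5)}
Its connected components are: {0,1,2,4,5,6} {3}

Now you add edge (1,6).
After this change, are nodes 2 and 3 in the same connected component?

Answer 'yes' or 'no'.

Initial components: {0,1,2,4,5,6} {3}
Adding edge (1,6): both already in same component {0,1,2,4,5,6}. No change.
New components: {0,1,2,4,5,6} {3}
Are 2 and 3 in the same component? no

Answer: no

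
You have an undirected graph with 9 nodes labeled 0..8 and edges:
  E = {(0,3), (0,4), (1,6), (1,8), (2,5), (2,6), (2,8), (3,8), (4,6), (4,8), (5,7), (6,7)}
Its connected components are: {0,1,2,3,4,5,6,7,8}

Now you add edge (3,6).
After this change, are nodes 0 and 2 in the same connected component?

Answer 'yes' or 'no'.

Answer: yes

Derivation:
Initial components: {0,1,2,3,4,5,6,7,8}
Adding edge (3,6): both already in same component {0,1,2,3,4,5,6,7,8}. No change.
New components: {0,1,2,3,4,5,6,7,8}
Are 0 and 2 in the same component? yes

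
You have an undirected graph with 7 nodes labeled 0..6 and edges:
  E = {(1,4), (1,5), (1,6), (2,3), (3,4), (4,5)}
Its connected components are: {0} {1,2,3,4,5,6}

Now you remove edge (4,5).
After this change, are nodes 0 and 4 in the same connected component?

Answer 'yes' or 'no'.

Answer: no

Derivation:
Initial components: {0} {1,2,3,4,5,6}
Removing edge (4,5): not a bridge — component count unchanged at 2.
New components: {0} {1,2,3,4,5,6}
Are 0 and 4 in the same component? no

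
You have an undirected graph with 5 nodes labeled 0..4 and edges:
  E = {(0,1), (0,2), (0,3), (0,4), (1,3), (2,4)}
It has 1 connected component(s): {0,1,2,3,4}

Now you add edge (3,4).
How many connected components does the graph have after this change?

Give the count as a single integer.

Answer: 1

Derivation:
Initial component count: 1
Add (3,4): endpoints already in same component. Count unchanged: 1.
New component count: 1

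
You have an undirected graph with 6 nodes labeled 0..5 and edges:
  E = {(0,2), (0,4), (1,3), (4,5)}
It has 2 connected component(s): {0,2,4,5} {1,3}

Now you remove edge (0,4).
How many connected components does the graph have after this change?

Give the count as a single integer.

Answer: 3

Derivation:
Initial component count: 2
Remove (0,4): it was a bridge. Count increases: 2 -> 3.
  After removal, components: {0,2} {1,3} {4,5}
New component count: 3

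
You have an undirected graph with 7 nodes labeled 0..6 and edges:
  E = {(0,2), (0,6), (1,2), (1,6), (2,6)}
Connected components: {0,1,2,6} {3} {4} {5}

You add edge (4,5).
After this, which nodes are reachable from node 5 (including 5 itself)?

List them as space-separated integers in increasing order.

Before: nodes reachable from 5: {5}
Adding (4,5): merges 5's component with another. Reachability grows.
After: nodes reachable from 5: {4,5}

Answer: 4 5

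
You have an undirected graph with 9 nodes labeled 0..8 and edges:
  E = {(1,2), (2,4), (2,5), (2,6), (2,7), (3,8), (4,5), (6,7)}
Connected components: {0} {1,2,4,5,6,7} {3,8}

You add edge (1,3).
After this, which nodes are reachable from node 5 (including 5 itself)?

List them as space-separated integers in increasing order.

Before: nodes reachable from 5: {1,2,4,5,6,7}
Adding (1,3): merges 5's component with another. Reachability grows.
After: nodes reachable from 5: {1,2,3,4,5,6,7,8}

Answer: 1 2 3 4 5 6 7 8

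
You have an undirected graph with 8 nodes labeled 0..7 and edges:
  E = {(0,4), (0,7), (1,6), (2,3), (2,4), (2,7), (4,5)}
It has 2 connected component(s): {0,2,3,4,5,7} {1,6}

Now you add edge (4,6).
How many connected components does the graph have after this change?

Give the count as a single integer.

Initial component count: 2
Add (4,6): merges two components. Count decreases: 2 -> 1.
New component count: 1

Answer: 1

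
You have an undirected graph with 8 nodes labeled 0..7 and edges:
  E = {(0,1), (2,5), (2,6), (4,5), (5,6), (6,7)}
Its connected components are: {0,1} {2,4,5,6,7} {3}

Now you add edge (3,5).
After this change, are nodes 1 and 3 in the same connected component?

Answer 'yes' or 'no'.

Answer: no

Derivation:
Initial components: {0,1} {2,4,5,6,7} {3}
Adding edge (3,5): merges {3} and {2,4,5,6,7}.
New components: {0,1} {2,3,4,5,6,7}
Are 1 and 3 in the same component? no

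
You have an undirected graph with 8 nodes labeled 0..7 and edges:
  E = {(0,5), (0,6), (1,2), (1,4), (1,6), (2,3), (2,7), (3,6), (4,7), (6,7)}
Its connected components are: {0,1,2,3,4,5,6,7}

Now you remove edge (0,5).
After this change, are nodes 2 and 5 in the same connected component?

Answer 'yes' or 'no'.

Initial components: {0,1,2,3,4,5,6,7}
Removing edge (0,5): it was a bridge — component count 1 -> 2.
New components: {0,1,2,3,4,6,7} {5}
Are 2 and 5 in the same component? no

Answer: no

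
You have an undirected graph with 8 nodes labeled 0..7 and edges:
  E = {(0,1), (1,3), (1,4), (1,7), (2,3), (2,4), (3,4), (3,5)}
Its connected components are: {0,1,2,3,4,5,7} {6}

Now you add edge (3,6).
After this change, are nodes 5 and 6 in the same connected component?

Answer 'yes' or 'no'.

Answer: yes

Derivation:
Initial components: {0,1,2,3,4,5,7} {6}
Adding edge (3,6): merges {0,1,2,3,4,5,7} and {6}.
New components: {0,1,2,3,4,5,6,7}
Are 5 and 6 in the same component? yes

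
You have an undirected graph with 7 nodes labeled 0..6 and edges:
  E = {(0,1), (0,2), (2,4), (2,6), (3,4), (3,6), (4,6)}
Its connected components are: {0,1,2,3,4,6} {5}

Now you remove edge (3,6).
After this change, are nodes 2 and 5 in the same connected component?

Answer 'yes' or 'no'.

Answer: no

Derivation:
Initial components: {0,1,2,3,4,6} {5}
Removing edge (3,6): not a bridge — component count unchanged at 2.
New components: {0,1,2,3,4,6} {5}
Are 2 and 5 in the same component? no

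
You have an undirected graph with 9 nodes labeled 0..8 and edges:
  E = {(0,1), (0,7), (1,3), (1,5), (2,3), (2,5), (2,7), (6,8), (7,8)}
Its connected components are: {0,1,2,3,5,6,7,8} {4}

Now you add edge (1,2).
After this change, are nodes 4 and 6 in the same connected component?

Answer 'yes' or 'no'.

Initial components: {0,1,2,3,5,6,7,8} {4}
Adding edge (1,2): both already in same component {0,1,2,3,5,6,7,8}. No change.
New components: {0,1,2,3,5,6,7,8} {4}
Are 4 and 6 in the same component? no

Answer: no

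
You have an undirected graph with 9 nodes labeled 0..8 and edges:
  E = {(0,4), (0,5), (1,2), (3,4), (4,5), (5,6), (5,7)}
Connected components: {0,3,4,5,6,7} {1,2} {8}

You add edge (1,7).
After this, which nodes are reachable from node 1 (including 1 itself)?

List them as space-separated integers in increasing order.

Answer: 0 1 2 3 4 5 6 7

Derivation:
Before: nodes reachable from 1: {1,2}
Adding (1,7): merges 1's component with another. Reachability grows.
After: nodes reachable from 1: {0,1,2,3,4,5,6,7}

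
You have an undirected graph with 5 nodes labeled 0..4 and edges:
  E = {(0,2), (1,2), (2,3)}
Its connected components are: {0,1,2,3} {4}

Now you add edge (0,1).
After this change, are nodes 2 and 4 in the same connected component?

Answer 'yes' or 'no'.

Answer: no

Derivation:
Initial components: {0,1,2,3} {4}
Adding edge (0,1): both already in same component {0,1,2,3}. No change.
New components: {0,1,2,3} {4}
Are 2 and 4 in the same component? no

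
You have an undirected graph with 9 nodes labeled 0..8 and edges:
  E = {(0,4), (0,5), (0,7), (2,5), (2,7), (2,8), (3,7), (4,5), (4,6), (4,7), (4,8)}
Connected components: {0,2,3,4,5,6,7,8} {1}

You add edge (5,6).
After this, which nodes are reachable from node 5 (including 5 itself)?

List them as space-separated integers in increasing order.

Answer: 0 2 3 4 5 6 7 8

Derivation:
Before: nodes reachable from 5: {0,2,3,4,5,6,7,8}
Adding (5,6): both endpoints already in same component. Reachability from 5 unchanged.
After: nodes reachable from 5: {0,2,3,4,5,6,7,8}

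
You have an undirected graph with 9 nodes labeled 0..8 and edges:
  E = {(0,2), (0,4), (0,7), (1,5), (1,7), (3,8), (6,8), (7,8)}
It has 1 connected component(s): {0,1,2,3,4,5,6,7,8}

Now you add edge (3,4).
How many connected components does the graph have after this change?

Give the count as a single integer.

Answer: 1

Derivation:
Initial component count: 1
Add (3,4): endpoints already in same component. Count unchanged: 1.
New component count: 1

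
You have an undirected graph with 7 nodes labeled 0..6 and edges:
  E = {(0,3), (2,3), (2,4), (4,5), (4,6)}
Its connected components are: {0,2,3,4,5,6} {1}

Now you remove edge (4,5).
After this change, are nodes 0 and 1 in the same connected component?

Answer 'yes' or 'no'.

Initial components: {0,2,3,4,5,6} {1}
Removing edge (4,5): it was a bridge — component count 2 -> 3.
New components: {0,2,3,4,6} {1} {5}
Are 0 and 1 in the same component? no

Answer: no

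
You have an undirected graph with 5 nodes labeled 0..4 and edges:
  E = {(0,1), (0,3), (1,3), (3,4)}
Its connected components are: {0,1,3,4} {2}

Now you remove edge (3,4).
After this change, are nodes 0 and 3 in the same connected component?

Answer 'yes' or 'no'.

Initial components: {0,1,3,4} {2}
Removing edge (3,4): it was a bridge — component count 2 -> 3.
New components: {0,1,3} {2} {4}
Are 0 and 3 in the same component? yes

Answer: yes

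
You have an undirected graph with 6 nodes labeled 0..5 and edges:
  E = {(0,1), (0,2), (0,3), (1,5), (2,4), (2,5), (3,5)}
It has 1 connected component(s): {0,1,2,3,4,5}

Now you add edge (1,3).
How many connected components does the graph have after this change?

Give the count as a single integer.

Answer: 1

Derivation:
Initial component count: 1
Add (1,3): endpoints already in same component. Count unchanged: 1.
New component count: 1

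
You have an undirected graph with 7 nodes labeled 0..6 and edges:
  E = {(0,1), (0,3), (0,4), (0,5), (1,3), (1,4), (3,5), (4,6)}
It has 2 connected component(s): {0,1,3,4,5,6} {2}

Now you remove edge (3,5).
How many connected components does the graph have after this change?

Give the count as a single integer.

Initial component count: 2
Remove (3,5): not a bridge. Count unchanged: 2.
  After removal, components: {0,1,3,4,5,6} {2}
New component count: 2

Answer: 2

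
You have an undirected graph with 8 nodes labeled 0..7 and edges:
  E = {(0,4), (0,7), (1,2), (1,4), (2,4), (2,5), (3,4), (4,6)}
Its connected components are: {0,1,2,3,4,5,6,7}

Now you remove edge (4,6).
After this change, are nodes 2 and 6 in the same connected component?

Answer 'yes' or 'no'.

Initial components: {0,1,2,3,4,5,6,7}
Removing edge (4,6): it was a bridge — component count 1 -> 2.
New components: {0,1,2,3,4,5,7} {6}
Are 2 and 6 in the same component? no

Answer: no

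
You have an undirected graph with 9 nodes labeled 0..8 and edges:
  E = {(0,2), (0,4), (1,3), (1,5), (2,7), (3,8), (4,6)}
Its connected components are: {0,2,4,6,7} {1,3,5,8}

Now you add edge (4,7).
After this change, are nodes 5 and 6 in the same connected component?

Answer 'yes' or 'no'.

Answer: no

Derivation:
Initial components: {0,2,4,6,7} {1,3,5,8}
Adding edge (4,7): both already in same component {0,2,4,6,7}. No change.
New components: {0,2,4,6,7} {1,3,5,8}
Are 5 and 6 in the same component? no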